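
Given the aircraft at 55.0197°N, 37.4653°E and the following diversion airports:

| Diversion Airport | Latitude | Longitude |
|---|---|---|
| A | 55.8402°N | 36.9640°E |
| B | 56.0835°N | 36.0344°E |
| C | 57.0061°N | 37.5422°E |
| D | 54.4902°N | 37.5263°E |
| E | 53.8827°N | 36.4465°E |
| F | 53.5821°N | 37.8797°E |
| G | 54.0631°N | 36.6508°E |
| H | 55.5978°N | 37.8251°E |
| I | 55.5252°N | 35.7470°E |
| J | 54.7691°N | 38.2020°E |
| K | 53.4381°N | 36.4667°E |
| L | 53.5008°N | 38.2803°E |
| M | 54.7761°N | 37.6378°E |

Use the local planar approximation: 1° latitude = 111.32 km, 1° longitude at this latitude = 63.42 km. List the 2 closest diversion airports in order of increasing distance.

Distances from 55.0197°N, 37.4653°E:
A: 96.7130 km
B: 149.1944 km
C: 221.1798 km
D: 59.0708 km
E: 142.1089 km
F: 162.1773 km
G: 118.3560 km
H: 68.2798 km
I: 122.6459 km
J: 54.4163 km
K: 187.1077 km
L: 176.8077 km
M: 29.2411 km
Sorted: M (29.2411 km) < J (54.4163 km) < D (59.0708 km) < H (68.2798 km) < …

M, J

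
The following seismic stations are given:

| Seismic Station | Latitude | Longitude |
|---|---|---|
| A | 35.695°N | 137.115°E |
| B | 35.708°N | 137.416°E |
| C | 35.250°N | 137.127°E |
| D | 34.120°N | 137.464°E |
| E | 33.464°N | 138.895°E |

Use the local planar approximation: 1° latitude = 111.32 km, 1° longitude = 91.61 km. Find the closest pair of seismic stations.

A and B

Pairwise distances:
A–B: √((0.013·111.32)² + (0.301·91.61)²) = √(2.09427 + 760.35912) = 27.613 km
A–C: √((-0.445·111.32)² + (0.012·91.61)²) = √(2453.95400 + 1.20850) = 49.550 km
B–C: √((-0.458·111.32)² + (-0.289·91.61)²) = √(2599.42536 + 700.94098) = 57.449 km
C–D: √((-1.130·111.32)² + (0.337·91.61)²) = √(15823.52663 + 953.11558) = 129.525 km
D–E: √((-0.656·111.32)² + (1.431·91.61)²) = √(5332.78499 + 17185.61324) = 150.061 km
B–D: √((-1.588·111.32)² + (0.048·91.61)²) = √(31249.81074 + 19.33607) = 176.831 km
A–D: √((-1.575·111.32)² + (0.349·91.61)²) = √(30740.25824 + 1022.20175) = 178.220 km
C–E: √((-1.786·111.32)² + (1.768·91.61)²) = √(39528.40626 + 26233.14064) = 256.440 km
B–E: √((-2.244·111.32)² + (1.479·91.61)²) = √(62401.07917 + 18357.86257) = 284.181 km
A–E: √((-2.231·111.32)² + (1.780·91.61)²) = √(61680.16629 + 26590.45513) = 297.104 km
Closest pair: A–B at 27.613 km.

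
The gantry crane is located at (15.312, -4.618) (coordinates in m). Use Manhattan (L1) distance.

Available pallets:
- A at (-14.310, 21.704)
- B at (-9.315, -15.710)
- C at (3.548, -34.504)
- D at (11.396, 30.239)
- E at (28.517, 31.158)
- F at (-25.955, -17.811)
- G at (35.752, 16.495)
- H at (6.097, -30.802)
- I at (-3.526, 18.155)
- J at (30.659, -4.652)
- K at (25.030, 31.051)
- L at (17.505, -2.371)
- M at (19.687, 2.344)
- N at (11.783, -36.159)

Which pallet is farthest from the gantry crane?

A

Distances from (15.312, -4.618):
A: |-29.622| + |26.322| = 29.622 + 26.322 = 55.944 m
B: |-24.627| + |-11.092| = 24.627 + 11.092 = 35.719 m
C: |-11.764| + |-29.886| = 11.764 + 29.886 = 41.650 m
D: |-3.916| + |34.857| = 3.916 + 34.857 = 38.773 m
E: |13.205| + |35.776| = 13.205 + 35.776 = 48.981 m
F: |-41.267| + |-13.193| = 41.267 + 13.193 = 54.460 m
G: |20.440| + |21.113| = 20.440 + 21.113 = 41.553 m
H: |-9.215| + |-26.184| = 9.215 + 26.184 = 35.399 m
I: |-18.838| + |22.773| = 18.838 + 22.773 = 41.611 m
J: |15.347| + |-0.034| = 15.347 + 0.034 = 15.381 m
K: |9.718| + |35.669| = 9.718 + 35.669 = 45.387 m
L: |2.193| + |2.247| = 2.193 + 2.247 = 4.440 m
M: |4.375| + |6.962| = 4.375 + 6.962 = 11.337 m
N: |-3.529| + |-31.541| = 3.529 + 31.541 = 35.070 m
Maximum: A at 55.944 m.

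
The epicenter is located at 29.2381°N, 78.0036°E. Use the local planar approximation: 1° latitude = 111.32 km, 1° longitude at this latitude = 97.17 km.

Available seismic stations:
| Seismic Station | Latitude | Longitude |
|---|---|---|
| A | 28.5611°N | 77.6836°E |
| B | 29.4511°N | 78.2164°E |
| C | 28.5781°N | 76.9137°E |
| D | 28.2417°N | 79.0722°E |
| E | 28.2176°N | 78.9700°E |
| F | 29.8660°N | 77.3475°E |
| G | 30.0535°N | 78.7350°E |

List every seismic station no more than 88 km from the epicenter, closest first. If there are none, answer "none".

Distances from 29.2381°N, 78.0036°E:
A: √((-0.6770·111.32)² + (-0.3200·97.17)²) = √(5679.678234 + 966.861711) = 81.5263 km
B: √((0.2130·111.32)² + (0.2128·97.17)²) = √(562.219109 + 427.570420) = 31.4609 km
C: √((-0.6600·111.32)² + (-1.0899·97.17)²) = √(5398.017229 + 11215.992511) = 128.8953 km
D: √((-0.9964·111.32)² + (1.0686·97.17)²) = √(12303.079577 + 10781.886237) = 151.9374 km
E: √((-1.0205·111.32)² + (0.9664·97.17)²) = √(12905.428036 + 8818.165552) = 147.3893 km
F: √((0.6279·111.32)² + (-0.6561·97.17)²) = √(4885.706359 + 4064.475228) = 94.6054 km
G: √((0.8154·111.32)² + (0.7314·97.17)²) = √(8239.252445 + 5050.964515) = 115.2832 km
Threshold 88 km: B (31.4609 km), A (81.5263 km) are within range.

B, A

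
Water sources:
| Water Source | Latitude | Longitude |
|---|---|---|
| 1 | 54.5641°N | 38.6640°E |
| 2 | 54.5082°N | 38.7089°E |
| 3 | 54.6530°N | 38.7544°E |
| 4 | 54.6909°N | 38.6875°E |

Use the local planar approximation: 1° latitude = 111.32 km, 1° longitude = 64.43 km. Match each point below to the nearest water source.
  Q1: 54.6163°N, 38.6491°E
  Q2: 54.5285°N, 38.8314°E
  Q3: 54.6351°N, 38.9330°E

Q1 at 54.6163°N, 38.6491°E:
  1: 5.8897 km
  2: 12.6355 km
  3: 7.9196 km
  4: 8.6652 km
  → nearest: 1 (5.8897 km)
Q2 at 54.5285°N, 38.8314°E:
  1: 11.4906 km
  2: 8.2098 km
  3: 14.7205 km
  4: 20.3172 km
  → nearest: 2 (8.2098 km)
Q3 at 54.6351°N, 38.9330°E:
  1: 19.0488 km
  2: 20.1999 km
  3: 11.6784 km
  4: 16.9935 km
  → nearest: 3 (11.6784 km)

Q1→1; Q2→2; Q3→3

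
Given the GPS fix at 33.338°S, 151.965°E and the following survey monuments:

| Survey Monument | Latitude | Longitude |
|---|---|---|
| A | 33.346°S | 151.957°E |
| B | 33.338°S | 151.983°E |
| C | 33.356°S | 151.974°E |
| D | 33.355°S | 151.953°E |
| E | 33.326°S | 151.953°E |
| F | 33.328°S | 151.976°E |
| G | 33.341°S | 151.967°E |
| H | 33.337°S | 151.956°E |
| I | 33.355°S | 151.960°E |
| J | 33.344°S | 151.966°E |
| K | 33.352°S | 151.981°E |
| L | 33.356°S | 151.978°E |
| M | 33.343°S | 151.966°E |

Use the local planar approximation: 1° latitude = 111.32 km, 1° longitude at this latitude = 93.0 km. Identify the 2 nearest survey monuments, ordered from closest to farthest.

G, M

Distances from 33.338°S, 151.965°E:
A: 1.160 km
B: 1.674 km
C: 2.172 km
D: 2.197 km
E: 1.741 km
F: 1.512 km
G: 0.382 km
H: 0.844 km
I: 1.949 km
J: 0.674 km
K: 2.155 km
L: 2.340 km
M: 0.564 km
Sorted: G (0.382 km) < M (0.564 km) < J (0.674 km) < H (0.844 km) < …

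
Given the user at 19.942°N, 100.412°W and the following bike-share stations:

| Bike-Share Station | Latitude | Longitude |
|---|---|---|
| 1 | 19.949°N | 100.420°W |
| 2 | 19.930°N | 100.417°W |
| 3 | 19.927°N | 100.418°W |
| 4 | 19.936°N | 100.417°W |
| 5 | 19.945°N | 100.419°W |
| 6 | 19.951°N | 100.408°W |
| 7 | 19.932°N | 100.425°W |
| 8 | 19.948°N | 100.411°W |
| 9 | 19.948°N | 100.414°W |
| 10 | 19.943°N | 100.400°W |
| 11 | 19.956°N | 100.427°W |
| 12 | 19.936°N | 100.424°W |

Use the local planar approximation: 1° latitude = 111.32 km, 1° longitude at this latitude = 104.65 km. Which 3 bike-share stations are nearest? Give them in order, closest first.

8, 9, 5

Distances from 19.942°N, 100.412°W:
1: √((0.007·111.32)² + (-0.008·104.65)²) = √(0.60721 + 0.70090) = 1.144 km
2: √((-0.012·111.32)² + (-0.005·104.65)²) = √(1.78447 + 0.27379) = 1.435 km
3: √((-0.015·111.32)² + (-0.006·104.65)²) = √(2.78823 + 0.39426) = 1.784 km
4: √((-0.006·111.32)² + (-0.005·104.65)²) = √(0.44612 + 0.27379) = 0.848 km
5: √((0.003·111.32)² + (-0.007·104.65)²) = √(0.11153 + 0.53663) = 0.805 km
6: √((0.009·111.32)² + (0.004·104.65)²) = √(1.00376 + 0.17523) = 1.086 km
7: √((-0.010·111.32)² + (-0.013·104.65)²) = √(1.23921 + 1.85082) = 1.758 km
8: √((0.006·111.32)² + (0.001·104.65)²) = √(0.44612 + 0.01095) = 0.676 km
9: √((0.006·111.32)² + (-0.002·104.65)²) = √(0.44612 + 0.04381) = 0.700 km
10: √((0.001·111.32)² + (0.012·104.65)²) = √(0.01239 + 1.57703) = 1.261 km
11: √((0.014·111.32)² + (-0.015·104.65)²) = √(2.42886 + 2.46412) = 2.212 km
12: √((-0.006·111.32)² + (-0.012·104.65)²) = √(0.44612 + 1.57703) = 1.422 km
Sorted: 8 (0.676 km) < 9 (0.700 km) < 5 (0.805 km) < 4 (0.848 km) < 6 (1.086 km) < …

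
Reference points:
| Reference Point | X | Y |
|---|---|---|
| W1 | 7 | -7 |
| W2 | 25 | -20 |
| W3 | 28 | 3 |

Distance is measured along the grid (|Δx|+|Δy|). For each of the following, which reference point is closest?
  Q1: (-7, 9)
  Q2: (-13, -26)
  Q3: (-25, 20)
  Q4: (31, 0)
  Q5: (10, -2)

Q1→W1; Q2→W1; Q3→W1; Q4→W3; Q5→W1

Q1 at (-7, 9):
  W1: 30
  W2: 61
  W3: 41
  → nearest: W1 (30)
Q2 at (-13, -26):
  W1: 39
  W2: 44
  W3: 70
  → nearest: W1 (39)
Q3 at (-25, 20):
  W1: 59
  W2: 90
  W3: 70
  → nearest: W1 (59)
Q4 at (31, 0):
  W1: 31
  W2: 26
  W3: 6
  → nearest: W3 (6)
Q5 at (10, -2):
  W1: 8
  W2: 33
  W3: 23
  → nearest: W1 (8)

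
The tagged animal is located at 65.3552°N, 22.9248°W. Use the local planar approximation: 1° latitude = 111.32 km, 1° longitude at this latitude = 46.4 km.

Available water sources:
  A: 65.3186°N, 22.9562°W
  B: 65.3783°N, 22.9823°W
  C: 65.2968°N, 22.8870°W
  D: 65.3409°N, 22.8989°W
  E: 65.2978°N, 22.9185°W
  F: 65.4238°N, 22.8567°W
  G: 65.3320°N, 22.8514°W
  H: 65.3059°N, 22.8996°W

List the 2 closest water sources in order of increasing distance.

D, B

Distances from 65.3552°N, 22.9248°W:
A: 4.3270 km
B: 3.7055 km
C: 6.7335 km
D: 1.9946 km
E: 6.3965 km
F: 8.2645 km
G: 4.2742 km
H: 5.6113 km
Sorted: D (1.9946 km) < B (3.7055 km) < G (4.2742 km) < A (4.3270 km) < …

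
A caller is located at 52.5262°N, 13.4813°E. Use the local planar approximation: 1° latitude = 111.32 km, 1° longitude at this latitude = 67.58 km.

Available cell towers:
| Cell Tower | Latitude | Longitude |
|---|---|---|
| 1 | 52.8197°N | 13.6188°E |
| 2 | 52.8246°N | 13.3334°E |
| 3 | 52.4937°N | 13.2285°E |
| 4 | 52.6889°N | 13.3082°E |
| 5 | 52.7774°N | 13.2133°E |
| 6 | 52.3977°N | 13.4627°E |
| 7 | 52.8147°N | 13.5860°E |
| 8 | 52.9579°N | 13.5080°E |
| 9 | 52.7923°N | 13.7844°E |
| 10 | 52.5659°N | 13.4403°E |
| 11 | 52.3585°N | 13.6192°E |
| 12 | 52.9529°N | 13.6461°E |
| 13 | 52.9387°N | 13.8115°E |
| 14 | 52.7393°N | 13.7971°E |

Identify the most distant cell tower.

Distances from 52.5262°N, 13.4813°E:
1: 33.9681 km
2: 34.6890 km
3: 17.4631 km
4: 21.5611 km
5: 33.3165 km
6: 14.3597 km
7: 32.8860 km
8: 48.0907 km
9: 36.0146 km
10: 5.2162 km
11: 20.8652 km
12: 48.7884 km
13: 51.0544 km
14: 31.9095 km
Maximum: 13 at 51.0544 km.

13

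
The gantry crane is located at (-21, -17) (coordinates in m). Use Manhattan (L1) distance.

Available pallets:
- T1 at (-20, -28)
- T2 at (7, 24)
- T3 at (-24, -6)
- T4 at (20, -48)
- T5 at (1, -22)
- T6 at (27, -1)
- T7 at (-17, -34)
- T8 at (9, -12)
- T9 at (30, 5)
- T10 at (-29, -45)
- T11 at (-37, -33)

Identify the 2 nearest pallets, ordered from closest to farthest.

T1, T3

Distances from (-21, -17):
T1: |1| + |-11| = 1 + 11 = 12 m
T2: |28| + |41| = 28 + 41 = 69 m
T3: |-3| + |11| = 3 + 11 = 14 m
T4: |41| + |-31| = 41 + 31 = 72 m
T5: |22| + |-5| = 22 + 5 = 27 m
T6: |48| + |16| = 48 + 16 = 64 m
T7: |4| + |-17| = 4 + 17 = 21 m
T8: |30| + |5| = 30 + 5 = 35 m
T9: |51| + |22| = 51 + 22 = 73 m
T10: |-8| + |-28| = 8 + 28 = 36 m
T11: |-16| + |-16| = 16 + 16 = 32 m
Sorted: T1 (12 m) < T3 (14 m) < T7 (21 m) < T5 (27 m) < …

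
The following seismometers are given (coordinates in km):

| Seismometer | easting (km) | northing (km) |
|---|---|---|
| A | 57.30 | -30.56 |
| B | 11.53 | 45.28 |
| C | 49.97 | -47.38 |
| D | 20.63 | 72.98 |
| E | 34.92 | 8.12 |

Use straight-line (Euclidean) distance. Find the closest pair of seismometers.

A and C

Pairwise distances:
A–C: 18.35 km
B–D: 29.16 km
B–E: 43.91 km
A–E: 44.69 km
C–E: 57.50 km
D–E: 66.42 km
A–B: 88.58 km
B–C: 100.32 km
A–D: 109.84 km
C–D: 123.88 km
Closest pair: A–C at 18.35 km.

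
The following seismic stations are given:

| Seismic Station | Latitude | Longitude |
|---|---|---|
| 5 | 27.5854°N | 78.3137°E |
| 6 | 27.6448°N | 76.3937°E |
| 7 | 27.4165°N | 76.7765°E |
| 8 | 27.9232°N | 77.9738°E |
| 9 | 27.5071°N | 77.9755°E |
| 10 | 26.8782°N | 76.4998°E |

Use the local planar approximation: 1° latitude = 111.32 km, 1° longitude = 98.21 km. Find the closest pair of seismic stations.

5 and 9

Pairwise distances:
5–6: √((0.0594·111.32)² + (-1.9200·98.21)²) = √(43.723940 + 35556.080394) = 188.6791 km
5–7: √((-0.1689·111.32)² + (-1.5372·98.21)²) = √(353.513249 + 22791.461422) = 152.1347 km
5–8: √((0.3378·111.32)² + (-0.3399·98.21)²) = √(1414.052994 + 1114.329817) = 50.2830 km
5–9: √((-0.0783·111.32)² + (-0.3382·98.21)²) = √(75.974862 + 1103.211115) = 34.3393 km
5–10: √((-0.7072·111.32)² + (-1.8139·98.21)²) = √(6197.704980 + 31734.970847) = 194.7631 km
6–7: √((-0.2283·111.32)² + (0.3828·98.21)²) = √(645.889491 + 1413.368085) = 45.3790 km
6–8: √((0.2784·111.32)² + (1.5801·98.21)²) = √(960.472328 + 24081.335496) = 158.2460 km
6–9: √((-0.1377·111.32)² + (1.5818·98.21)²) = √(234.971006 + 24133.180687) = 156.1030 km
6–10: √((-0.7666·111.32)² + (0.1061·98.21)²) = √(7282.559225 + 108.578088) = 85.9717 km
7–8: √((0.5067·111.32)² + (1.1973·98.21)²) = √(3181.619237 + 13826.663295) = 130.4158 km
7–9: √((0.0906·111.32)² + (1.1990·98.21)²) = √(101.719166 + 13865.955059) = 118.1849 km
7–10: √((-0.5383·111.32)² + (-0.2767·98.21)²) = √(3590.832564 + 738.464701) = 65.7974 km
8–9: √((-0.4161·111.32)² + (0.0017·98.21)²) = √(2145.565745 + 0.027875) = 46.3206 km
8–10: √((-1.0450·111.32)² + (-1.4740·98.21)²) = √(13532.529304 + 20955.903463) = 185.7106 km
9–10: √((-0.6289·111.32)² + (-1.4757·98.21)²) = √(4901.280804 + 21004.269243) = 160.9520 km
Closest pair: 5–9 at 34.3393 km.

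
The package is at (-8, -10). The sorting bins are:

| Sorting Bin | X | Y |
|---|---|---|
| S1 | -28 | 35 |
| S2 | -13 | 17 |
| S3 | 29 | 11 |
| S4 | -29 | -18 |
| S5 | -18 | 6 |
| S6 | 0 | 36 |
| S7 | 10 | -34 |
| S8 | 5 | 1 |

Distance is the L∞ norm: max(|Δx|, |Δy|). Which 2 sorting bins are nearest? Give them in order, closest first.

Distances from (-8, -10):
S1: max(|-20|, |45|) = 45
S2: max(|-5|, |27|) = 27
S3: max(|37|, |21|) = 37
S4: max(|-21|, |-8|) = 21
S5: max(|-10|, |16|) = 16
S6: max(|8|, |46|) = 46
S7: max(|18|, |-24|) = 24
S8: max(|13|, |11|) = 13
Sorted: S8 (13) < S5 (16) < S4 (21) < S7 (24) < …

S8, S5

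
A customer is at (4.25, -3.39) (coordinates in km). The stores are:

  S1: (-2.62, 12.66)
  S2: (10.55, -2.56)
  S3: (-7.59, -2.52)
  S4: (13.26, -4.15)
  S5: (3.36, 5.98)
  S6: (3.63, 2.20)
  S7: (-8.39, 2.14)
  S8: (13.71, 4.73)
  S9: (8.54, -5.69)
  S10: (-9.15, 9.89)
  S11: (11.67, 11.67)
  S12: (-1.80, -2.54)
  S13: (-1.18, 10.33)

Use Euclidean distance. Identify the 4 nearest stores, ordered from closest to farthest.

S9, S6, S12, S2

Distances from (4.25, -3.39):
S1: √((-6.87)² + (16.05)²) = √(47.1969 + 257.6025) = 17.46 km
S2: √((6.30)² + (0.83)²) = √(39.6900 + 0.6889) = 6.35 km
S3: √((-11.84)² + (0.87)²) = √(140.1856 + 0.7569) = 11.87 km
S4: √((9.01)² + (-0.76)²) = √(81.1801 + 0.5776) = 9.04 km
S5: √((-0.89)² + (9.37)²) = √(0.7921 + 87.7969) = 9.41 km
S6: √((-0.62)² + (5.59)²) = √(0.3844 + 31.2481) = 5.62 km
S7: √((-12.64)² + (5.53)²) = √(159.7696 + 30.5809) = 13.80 km
S8: √((9.46)² + (8.12)²) = √(89.4916 + 65.9344) = 12.47 km
S9: √((4.29)² + (-2.30)²) = √(18.4041 + 5.2900) = 4.87 km
S10: √((-13.40)² + (13.28)²) = √(179.5600 + 176.3584) = 18.87 km
S11: √((7.42)² + (15.06)²) = √(55.0564 + 226.8036) = 16.79 km
S12: √((-6.05)² + (0.85)²) = √(36.6025 + 0.7225) = 6.11 km
S13: √((-5.43)² + (13.72)²) = √(29.4849 + 188.2384) = 14.76 km
Sorted: S9 (4.87 km) < S6 (5.62 km) < S12 (6.11 km) < S2 (6.35 km) < S4 (9.04 km) < S5 (9.41 km) < …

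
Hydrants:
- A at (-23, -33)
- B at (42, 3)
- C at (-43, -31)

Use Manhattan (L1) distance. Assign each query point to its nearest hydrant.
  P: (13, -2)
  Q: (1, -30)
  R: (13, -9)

P→B; Q→A; R→B

P at (13, -2):
  A: 67
  B: 34
  C: 85
  → nearest: B (34)
Q at (1, -30):
  A: 27
  B: 74
  C: 45
  → nearest: A (27)
R at (13, -9):
  A: 60
  B: 41
  C: 78
  → nearest: B (41)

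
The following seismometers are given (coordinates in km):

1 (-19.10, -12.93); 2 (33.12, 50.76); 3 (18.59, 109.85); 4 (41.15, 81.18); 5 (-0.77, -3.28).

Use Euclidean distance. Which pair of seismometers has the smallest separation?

1 and 5

Pairwise distances:
1–2: 82.36 km
1–3: 128.43 km
1–4: 111.74 km
1–5: 20.72 km
2–3: 60.85 km
2–4: 31.46 km
2–5: 63.79 km
3–4: 36.48 km
3–5: 114.77 km
4–5: 94.29 km
Closest pair: 1–5 at 20.72 km.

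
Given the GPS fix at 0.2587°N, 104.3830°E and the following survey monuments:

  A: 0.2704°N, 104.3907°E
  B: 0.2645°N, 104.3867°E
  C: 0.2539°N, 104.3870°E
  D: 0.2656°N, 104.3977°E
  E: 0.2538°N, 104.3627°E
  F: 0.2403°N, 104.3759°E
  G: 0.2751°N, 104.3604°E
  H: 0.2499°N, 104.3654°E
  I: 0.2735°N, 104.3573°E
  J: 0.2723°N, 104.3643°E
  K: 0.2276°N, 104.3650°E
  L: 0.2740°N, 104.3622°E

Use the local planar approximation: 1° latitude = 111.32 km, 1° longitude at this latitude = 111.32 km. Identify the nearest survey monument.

Distances from 0.2587°N, 104.3830°E:
A: √((0.0117·111.32)² + (0.0077·111.32)²) = √(1.696360 + 0.734730) = 1.5592 km
B: √((0.0058·111.32)² + (0.0037·111.32)²) = √(0.416872 + 0.169648) = 0.7658 km
C: √((-0.0048·111.32)² + (0.0040·111.32)²) = √(0.285515 + 0.198274) = 0.6955 km
D: √((0.0069·111.32)² + (0.0147·111.32)²) = √(0.589990 + 2.677818) = 1.8077 km
E: √((-0.0049·111.32)² + (-0.0203·111.32)²) = √(0.297535 + 5.106678) = 2.3247 km
F: √((-0.0184·111.32)² + (-0.0071·111.32)²) = √(4.195484 + 0.624688) = 2.1955 km
G: √((0.0164·111.32)² + (-0.0226·111.32)²) = √(3.332991 + 6.329411) = 3.1084 km
H: √((-0.0088·111.32)² + (-0.0176·111.32)²) = √(0.959648 + 3.838590) = 2.1905 km
I: √((0.0148·111.32)² + (-0.0257·111.32)²) = √(2.714375 + 8.184886) = 3.3014 km
J: √((0.0136·111.32)² + (-0.0187·111.32)²) = √(2.292051 + 4.333408) = 2.5740 km
K: √((-0.0311·111.32)² + (-0.0180·111.32)²) = √(11.985804 + 4.015054) = 4.0001 km
L: √((0.0153·111.32)² + (-0.0208·111.32)²) = √(2.900877 + 5.361336) = 2.8744 km
Minimum: C at 0.6955 km.

C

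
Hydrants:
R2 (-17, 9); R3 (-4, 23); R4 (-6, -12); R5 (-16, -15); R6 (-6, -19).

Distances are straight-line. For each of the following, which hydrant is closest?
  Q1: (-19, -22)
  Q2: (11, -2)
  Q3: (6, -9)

Q1 at (-19, -22):
  R2: √((2)² + (31)²) = √(4.0000 + 961.0000) = 31.06
  R3: √((15)² + (45)²) = √(225.0000 + 2025.0000) = 47.43
  R4: √((13)² + (10)²) = √(169.0000 + 100.0000) = 16.40
  R5: √((3)² + (7)²) = √(9.0000 + 49.0000) = 7.62
  R6: √((13)² + (3)²) = √(169.0000 + 9.0000) = 13.34
  → nearest: R5 (7.62)
Q2 at (11, -2):
  R2: √((-28)² + (11)²) = √(784.0000 + 121.0000) = 30.08
  R3: √((-15)² + (25)²) = √(225.0000 + 625.0000) = 29.15
  R4: √((-17)² + (-10)²) = √(289.0000 + 100.0000) = 19.72
  R5: √((-27)² + (-13)²) = √(729.0000 + 169.0000) = 29.97
  R6: √((-17)² + (-17)²) = √(289.0000 + 289.0000) = 24.04
  → nearest: R4 (19.72)
Q3 at (6, -9):
  R2: √((-23)² + (18)²) = √(529.0000 + 324.0000) = 29.21
  R3: √((-10)² + (32)²) = √(100.0000 + 1024.0000) = 33.53
  R4: √((-12)² + (-3)²) = √(144.0000 + 9.0000) = 12.37
  R5: √((-22)² + (-6)²) = √(484.0000 + 36.0000) = 22.80
  R6: √((-12)² + (-10)²) = √(144.0000 + 100.0000) = 15.62
  → nearest: R4 (12.37)

Q1→R5; Q2→R4; Q3→R4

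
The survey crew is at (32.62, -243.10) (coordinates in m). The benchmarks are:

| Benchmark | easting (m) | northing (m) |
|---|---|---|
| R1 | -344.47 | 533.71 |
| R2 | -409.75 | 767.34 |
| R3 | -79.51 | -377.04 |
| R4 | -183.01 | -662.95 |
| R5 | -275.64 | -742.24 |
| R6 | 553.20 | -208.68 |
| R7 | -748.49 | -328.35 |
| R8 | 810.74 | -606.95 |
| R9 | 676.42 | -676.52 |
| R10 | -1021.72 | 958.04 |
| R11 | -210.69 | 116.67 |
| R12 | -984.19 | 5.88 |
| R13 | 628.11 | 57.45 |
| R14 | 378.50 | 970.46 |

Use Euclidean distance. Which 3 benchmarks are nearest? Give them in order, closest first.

R3, R11, R4

Distances from (32.62, -243.10):
R1: 863.50 m
R2: 1103.03 m
R3: 174.68 m
R4: 471.99 m
R5: 586.66 m
R6: 521.72 m
R7: 785.75 m
R8: 858.99 m
R9: 776.10 m
R10: 1598.24 m
R11: 434.32 m
R12: 1046.85 m
R13: 667.04 m
R14: 1261.89 m
Sorted: R3 (174.68 m) < R11 (434.32 m) < R4 (471.99 m) < R6 (521.72 m) < R5 (586.66 m) < …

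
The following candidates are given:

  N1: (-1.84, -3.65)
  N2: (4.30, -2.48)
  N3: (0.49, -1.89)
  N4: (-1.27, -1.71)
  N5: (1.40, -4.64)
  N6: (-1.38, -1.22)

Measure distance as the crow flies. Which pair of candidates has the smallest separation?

Pairwise distances:
N1–N2: √((6.14)² + (1.17)²) = √(37.6996 + 1.3689) = 6.25
N1–N3: √((2.33)² + (1.76)²) = √(5.4289 + 3.0976) = 2.92
N1–N4: √((0.57)² + (1.94)²) = √(0.3249 + 3.7636) = 2.02
N1–N5: √((3.24)² + (-0.99)²) = √(10.4976 + 0.9801) = 3.39
N1–N6: √((0.46)² + (2.43)²) = √(0.2116 + 5.9049) = 2.47
N2–N3: √((-3.81)² + (0.59)²) = √(14.5161 + 0.3481) = 3.86
N2–N4: √((-5.57)² + (0.77)²) = √(31.0249 + 0.5929) = 5.62
N2–N5: √((-2.90)² + (-2.16)²) = √(8.4100 + 4.6656) = 3.62
N2–N6: √((-5.68)² + (1.26)²) = √(32.2624 + 1.5876) = 5.82
N3–N4: √((-1.76)² + (0.18)²) = √(3.0976 + 0.0324) = 1.77
N3–N5: √((0.91)² + (-2.75)²) = √(0.8281 + 7.5625) = 2.90
N3–N6: √((-1.87)² + (0.67)²) = √(3.4969 + 0.4489) = 1.99
N4–N5: √((2.67)² + (-2.93)²) = √(7.1289 + 8.5849) = 3.96
N4–N6: √((-0.11)² + (0.49)²) = √(0.0121 + 0.2401) = 0.50
N5–N6: √((-2.78)² + (3.42)²) = √(7.7284 + 11.6964) = 4.41
Closest pair: N4–N6 at 0.50.

N4 and N6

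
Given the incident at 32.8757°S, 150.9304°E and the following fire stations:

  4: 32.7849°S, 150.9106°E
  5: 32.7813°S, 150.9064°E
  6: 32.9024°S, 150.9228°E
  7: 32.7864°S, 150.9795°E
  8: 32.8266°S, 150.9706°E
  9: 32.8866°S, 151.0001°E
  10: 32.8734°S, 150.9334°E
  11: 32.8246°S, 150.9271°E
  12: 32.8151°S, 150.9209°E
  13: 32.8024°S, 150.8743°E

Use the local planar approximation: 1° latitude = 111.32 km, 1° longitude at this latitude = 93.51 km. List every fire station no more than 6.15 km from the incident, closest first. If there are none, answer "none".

10, 6, 11

Distances from 32.8757°S, 150.9304°E:
4: 10.2760 km
5: 10.7456 km
6: 3.0560 km
7: 10.9500 km
8: 6.6337 km
9: 6.6296 km
10: 0.3798 km
11: 5.6968 km
12: 6.8042 km
13: 9.7006 km
Threshold 6.15 km: 10 (0.3798 km), 6 (3.0560 km), 11 (5.6968 km) are within range.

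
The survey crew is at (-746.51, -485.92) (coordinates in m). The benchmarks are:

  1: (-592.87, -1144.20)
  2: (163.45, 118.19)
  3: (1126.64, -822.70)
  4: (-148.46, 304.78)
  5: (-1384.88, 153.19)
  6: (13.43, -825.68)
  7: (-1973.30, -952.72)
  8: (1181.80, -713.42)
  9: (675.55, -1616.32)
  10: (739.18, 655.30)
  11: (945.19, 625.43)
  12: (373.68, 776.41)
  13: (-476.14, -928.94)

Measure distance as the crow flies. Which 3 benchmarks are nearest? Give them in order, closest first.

13, 1, 6

Distances from (-746.51, -485.92):
1: 675.97 m
2: 1092.23 m
3: 1903.18 m
4: 991.40 m
5: 903.31 m
6: 832.43 m
7: 1312.60 m
8: 1941.68 m
9: 1816.61 m
10: 1873.41 m
11: 2024.09 m
12: 1687.69 m
13: 519.01 m
Sorted: 13 (519.01 m) < 1 (675.97 m) < 6 (832.43 m) < 5 (903.31 m) < 4 (991.40 m) < …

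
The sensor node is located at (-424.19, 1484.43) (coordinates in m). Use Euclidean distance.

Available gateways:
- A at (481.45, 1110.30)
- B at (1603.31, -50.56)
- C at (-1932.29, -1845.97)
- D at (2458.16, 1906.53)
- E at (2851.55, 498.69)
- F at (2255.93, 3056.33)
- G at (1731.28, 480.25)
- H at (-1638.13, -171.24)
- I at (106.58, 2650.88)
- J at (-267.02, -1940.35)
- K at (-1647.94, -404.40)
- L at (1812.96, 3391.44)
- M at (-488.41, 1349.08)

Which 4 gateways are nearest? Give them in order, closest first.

M, A, I, H

Distances from (-424.19, 1484.43):
A: √((905.64)² + (-374.13)²) = √(820183.8096 + 139973.2569) = 979.88 m
B: √((2027.50)² + (-1534.99)²) = √(4110756.2500 + 2356194.3001) = 2543.02 m
C: √((-1508.10)² + (-3330.40)²) = √(2274365.6100 + 11091564.1600) = 3655.94 m
D: √((2882.35)² + (422.10)²) = √(8307941.5225 + 178168.4100) = 2913.09 m
E: √((3275.74)² + (-985.74)²) = √(10730472.5476 + 971683.3476) = 3420.84 m
F: √((2680.12)² + (1571.90)²) = √(7183043.2144 + 2470869.6100) = 3107.07 m
G: √((2155.47)² + (-1004.18)²) = √(4646050.9209 + 1008377.4724) = 2377.90 m
H: √((-1213.94)² + (-1655.67)²) = √(1473650.3236 + 2741243.1489) = 2053.02 m
I: √((530.77)² + (1166.45)²) = √(281716.7929 + 1360605.6025) = 1281.53 m
J: √((157.17)² + (-3424.78)²) = √(24702.4089 + 11729118.0484) = 3428.38 m
K: √((-1223.75)² + (-1888.83)²) = √(1497564.0625 + 3567678.7689) = 2250.61 m
L: √((2237.15)² + (1907.01)²) = √(5004840.1225 + 3636687.1401) = 2939.65 m
M: √((-64.22)² + (-135.35)²) = √(4124.2084 + 18319.6225) = 149.81 m
Sorted: M (149.81 m) < A (979.88 m) < I (1281.53 m) < H (2053.02 m) < K (2250.61 m) < G (2377.90 m) < …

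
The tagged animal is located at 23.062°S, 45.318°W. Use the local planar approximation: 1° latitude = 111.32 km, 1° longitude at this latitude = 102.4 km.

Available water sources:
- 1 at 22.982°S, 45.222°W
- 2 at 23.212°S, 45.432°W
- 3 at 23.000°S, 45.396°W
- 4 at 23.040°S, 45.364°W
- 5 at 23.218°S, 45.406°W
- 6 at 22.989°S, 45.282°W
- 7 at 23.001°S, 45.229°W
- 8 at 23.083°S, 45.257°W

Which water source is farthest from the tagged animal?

Distances from 23.062°S, 45.318°W:
1: √((0.080·111.32)² + (0.096·102.4)²) = √(79.30971 + 96.63676) = 13.264 km
2: √((-0.150·111.32)² + (-0.114·102.4)²) = √(278.82320 + 136.27294) = 20.374 km
3: √((0.062·111.32)² + (-0.078·102.4)²) = √(47.63540 + 63.79536) = 10.556 km
4: √((0.022·111.32)² + (-0.046·102.4)²) = √(5.99780 + 22.18787) = 5.309 km
5: √((-0.156·111.32)² + (-0.088·102.4)²) = √(301.57518 + 81.20173) = 19.565 km
6: √((0.073·111.32)² + (0.036·102.4)²) = √(66.03773 + 13.58954) = 8.923 km
7: √((0.061·111.32)² + (0.089·102.4)²) = √(46.11116 + 83.05770) = 11.365 km
8: √((-0.021·111.32)² + (0.061·102.4)²) = √(5.46493 + 39.01751) = 6.670 km
Maximum: 2 at 20.374 km.

2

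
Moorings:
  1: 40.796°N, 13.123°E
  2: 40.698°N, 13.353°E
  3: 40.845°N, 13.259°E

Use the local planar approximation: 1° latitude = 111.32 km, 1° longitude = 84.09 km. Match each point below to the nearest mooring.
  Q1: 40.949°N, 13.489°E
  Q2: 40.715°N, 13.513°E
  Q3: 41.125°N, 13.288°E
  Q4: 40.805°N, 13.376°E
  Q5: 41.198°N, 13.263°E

Q1 at 40.949°N, 13.489°E:
  1: 35.175 km
  2: 30.191 km
  3: 22.541 km
  → nearest: 3 (22.541 km)
Q2 at 40.715°N, 13.513°E:
  1: 34.012 km
  2: 13.587 km
  3: 25.800 km
  → nearest: 2 (13.587 km)
Q3 at 41.125°N, 13.288°E:
  1: 39.164 km
  2: 47.847 km
  3: 31.265 km
  → nearest: 3 (31.265 km)
Q4 at 40.805°N, 13.376°E:
  1: 21.298 km
  2: 12.067 km
  3: 10.799 km
  → nearest: 3 (10.799 km)
Q5 at 41.198°N, 13.263°E:
  1: 46.273 km
  2: 56.172 km
  3: 39.297 km
  → nearest: 3 (39.297 km)

Q1→3; Q2→2; Q3→3; Q4→3; Q5→3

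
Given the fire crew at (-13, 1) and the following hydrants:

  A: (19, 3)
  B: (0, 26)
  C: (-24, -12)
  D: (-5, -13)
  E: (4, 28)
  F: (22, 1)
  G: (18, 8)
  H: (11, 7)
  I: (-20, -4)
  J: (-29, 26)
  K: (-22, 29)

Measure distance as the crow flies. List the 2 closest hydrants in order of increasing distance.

I, D

Distances from (-13, 1):
A: √((32)² + (2)²) = √(1024.000 + 4.000) = 32.1
B: √((13)² + (25)²) = √(169.000 + 625.000) = 28.2
C: √((-11)² + (-13)²) = √(121.000 + 169.000) = 17.0
D: √((8)² + (-14)²) = √(64.000 + 196.000) = 16.1
E: √((17)² + (27)²) = √(289.000 + 729.000) = 31.9
F: √((35)² + (0)²) = √(1225.000 + 0.000) = 35.0
G: √((31)² + (7)²) = √(961.000 + 49.000) = 31.8
H: √((24)² + (6)²) = √(576.000 + 36.000) = 24.7
I: √((-7)² + (-5)²) = √(49.000 + 25.000) = 8.6
J: √((-16)² + (25)²) = √(256.000 + 625.000) = 29.7
K: √((-9)² + (28)²) = √(81.000 + 784.000) = 29.4
Sorted: I (8.6) < D (16.1) < C (17.0) < H (24.7) < …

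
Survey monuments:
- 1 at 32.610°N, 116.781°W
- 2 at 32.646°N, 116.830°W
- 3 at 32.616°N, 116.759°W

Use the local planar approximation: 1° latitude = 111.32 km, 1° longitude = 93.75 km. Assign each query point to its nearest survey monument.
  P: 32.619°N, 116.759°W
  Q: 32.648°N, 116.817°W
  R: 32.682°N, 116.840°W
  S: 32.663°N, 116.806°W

P→3; Q→2; R→2; S→2

P at 32.619°N, 116.759°W:
  1: 2.293 km
  2: 7.303 km
  3: 0.334 km
  → nearest: 3 (0.334 km)
Q at 32.648°N, 116.817°W:
  1: 5.412 km
  2: 1.239 km
  3: 6.500 km
  → nearest: 2 (1.239 km)
R at 32.682°N, 116.840°W:
  1: 9.738 km
  2: 4.116 km
  3: 10.566 km
  → nearest: 2 (4.116 km)
S at 32.663°N, 116.806°W:
  1: 6.348 km
  2: 2.940 km
  3: 6.840 km
  → nearest: 2 (2.940 km)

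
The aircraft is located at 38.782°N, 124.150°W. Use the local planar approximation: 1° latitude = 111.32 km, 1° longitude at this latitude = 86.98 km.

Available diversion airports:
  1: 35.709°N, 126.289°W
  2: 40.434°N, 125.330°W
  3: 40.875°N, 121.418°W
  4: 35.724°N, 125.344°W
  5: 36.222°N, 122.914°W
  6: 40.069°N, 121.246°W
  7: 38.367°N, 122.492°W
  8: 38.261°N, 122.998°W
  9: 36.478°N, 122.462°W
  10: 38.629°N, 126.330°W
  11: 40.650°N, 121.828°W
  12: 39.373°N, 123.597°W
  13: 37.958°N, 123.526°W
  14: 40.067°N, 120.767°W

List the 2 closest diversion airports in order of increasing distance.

Distances from 38.782°N, 124.150°W:
1: √((-3.073·111.32)² + (-2.139·86.98)²) = √(117023.07770 + 34614.68436) = 389.407 km
2: √((1.652·111.32)² + (-1.180·86.98)²) = √(33819.44539 + 10534.23060) = 210.603 km
3: √((2.093·111.32)² + (2.732·86.98)²) = √(54285.62621 + 56467.71273) = 332.796 km
4: √((-3.058·111.32)² + (-1.194·86.98)²) = √(115883.43432 + 10785.67824) = 355.906 km
5: √((-2.560·111.32)² + (1.236·86.98)²) = √(81213.14443 + 11557.81525) = 304.583 km
6: √((1.287·111.32)² + (2.904·86.98)²) = √(20525.96051 + 63801.66769) = 290.392 km
7: √((-0.415·111.32)² + (1.658·86.98)²) = √(2134.23672 + 20797.34322) = 151.432 km
8: √((-0.521·111.32)² + (1.152·86.98)²) = √(3363.73553 + 10040.23238) = 115.776 km
9: √((-2.304·111.32)² + (1.688·86.98)²) = √(65782.64699 + 21556.77016) = 295.532 km
10: √((-0.153·111.32)² + (-2.180·86.98)²) = √(290.08766 + 35954.37915) = 190.380 km
11: √((1.868·111.32)² + (2.322·86.98)²) = √(43241.43910 + 40790.89529) = 289.883 km
12: √((0.591·111.32)² + (0.553·86.98)²) = √(4328.33989 + 2313.60423) = 81.498 km
13: √((-0.824·111.32)² + (0.624·86.98)²) = √(8413.96728 + 2945.83207) = 106.582 km
14: √((1.285·111.32)² + (3.383·86.98)²) = √(20462.21533 + 86585.02810) = 327.181 km
Sorted: 12 (81.498 km) < 13 (106.582 km) < 8 (115.776 km) < 7 (151.432 km) < …

12, 13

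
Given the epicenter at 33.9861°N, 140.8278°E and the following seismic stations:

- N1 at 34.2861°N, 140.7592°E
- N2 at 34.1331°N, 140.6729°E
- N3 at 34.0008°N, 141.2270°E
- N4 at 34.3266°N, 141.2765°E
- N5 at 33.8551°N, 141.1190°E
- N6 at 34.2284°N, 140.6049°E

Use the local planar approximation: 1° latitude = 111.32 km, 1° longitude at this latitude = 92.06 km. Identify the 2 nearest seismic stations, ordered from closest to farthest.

N2, N5

Distances from 33.9861°N, 140.8278°E:
N1: √((0.3000·111.32)² + (-0.0686·92.06)²) = √(1115.292816 + 39.883216) = 33.9879 km
N2: √((0.1470·111.32)² + (-0.1549·92.06)²) = √(267.781805 + 203.350281) = 21.7056 km
N3: √((0.0147·111.32)² + (0.3992·92.06)²) = √(2.677818 + 1350.588372) = 36.7868 km
N4: √((0.3405·111.32)² + (0.4487·92.06)²) = √(1436.748088 + 1706.294851) = 56.0628 km
N5: √((-0.1310·111.32)² + (0.2912·92.06)²) = √(212.661556 + 718.662001) = 30.5176 km
N6: √((0.2423·111.32)² + (-0.2229·92.06)²) = √(727.533882 + 421.077541) = 33.8912 km
Sorted: N2 (21.7056 km) < N5 (30.5176 km) < N6 (33.8912 km) < N1 (33.9879 km) < …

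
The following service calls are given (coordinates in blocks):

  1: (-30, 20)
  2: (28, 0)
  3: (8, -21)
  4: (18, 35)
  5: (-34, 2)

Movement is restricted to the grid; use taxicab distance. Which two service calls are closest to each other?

Pairwise distances:
1–5: 22 blocks
2–3: 41 blocks
2–4: 45 blocks
1–4: 63 blocks
2–5: 64 blocks
3–5: 65 blocks
3–4: 66 blocks
1–2: 78 blocks
1–3: 79 blocks
4–5: 85 blocks
Closest pair: 1–5 at 22 blocks.

1 and 5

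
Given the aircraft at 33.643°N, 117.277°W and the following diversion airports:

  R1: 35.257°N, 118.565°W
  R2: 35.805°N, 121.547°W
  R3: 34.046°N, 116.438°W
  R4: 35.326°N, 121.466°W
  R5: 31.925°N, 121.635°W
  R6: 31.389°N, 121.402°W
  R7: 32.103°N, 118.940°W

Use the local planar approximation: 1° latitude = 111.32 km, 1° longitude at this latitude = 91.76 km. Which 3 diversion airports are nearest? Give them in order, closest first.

R3, R1, R7

Distances from 33.643°N, 117.277°W:
R1: √((1.614·111.32)² + (-1.288·91.76)²) = √(32281.48138 + 13968.13860) = 215.057 km
R2: √((2.162·111.32)² + (-4.270·91.76)²) = √(57923.89726 + 153519.15095) = 459.829 km
R3: √((0.403·111.32)² + (0.839·91.76)²) = √(2012.59546 + 5926.94274) = 89.104 km
R4: √((1.683·111.32)² + (-4.189·91.76)²) = √(35100.60703 + 147750.01393) = 427.610 km
R5: √((-1.718·111.32)² + (-4.358·91.76)²) = √(36575.70571 + 159912.07608) = 443.269 km
R6: √((-2.254·111.32)² + (-4.125·91.76)²) = √(62958.47774 + 143269.82010) = 454.124 km
R7: √((-1.540·111.32)² + (-1.663·91.76)²) = √(29389.20492 + 23285.80779) = 229.510 km
Sorted: R3 (89.104 km) < R1 (215.057 km) < R7 (229.510 km) < R4 (427.610 km) < R5 (443.269 km) < …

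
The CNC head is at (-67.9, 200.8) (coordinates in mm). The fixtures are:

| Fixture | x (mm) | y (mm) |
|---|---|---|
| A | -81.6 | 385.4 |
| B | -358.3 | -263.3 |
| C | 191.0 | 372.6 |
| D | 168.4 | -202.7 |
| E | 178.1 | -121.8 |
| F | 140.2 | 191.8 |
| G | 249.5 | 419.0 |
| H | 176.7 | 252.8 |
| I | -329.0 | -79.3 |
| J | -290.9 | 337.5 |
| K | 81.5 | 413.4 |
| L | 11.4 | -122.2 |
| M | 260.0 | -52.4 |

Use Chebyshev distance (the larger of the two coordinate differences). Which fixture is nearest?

Distances from (-67.9, 200.8):
A: max(|-13.7|, |184.6|) = 184.6 mm
B: max(|-290.4|, |-464.1|) = 464.1 mm
C: max(|258.9|, |171.8|) = 258.9 mm
D: max(|236.3|, |-403.5|) = 403.5 mm
E: max(|246.0|, |-322.6|) = 322.6 mm
F: max(|208.1|, |-9.0|) = 208.1 mm
G: max(|317.4|, |218.2|) = 317.4 mm
H: max(|244.6|, |52.0|) = 244.6 mm
I: max(|-261.1|, |-280.1|) = 280.1 mm
J: max(|-223.0|, |136.7|) = 223.0 mm
K: max(|149.4|, |212.6|) = 212.6 mm
L: max(|79.3|, |-323.0|) = 323.0 mm
M: max(|327.9|, |-253.2|) = 327.9 mm
Minimum: A at 184.6 mm.

A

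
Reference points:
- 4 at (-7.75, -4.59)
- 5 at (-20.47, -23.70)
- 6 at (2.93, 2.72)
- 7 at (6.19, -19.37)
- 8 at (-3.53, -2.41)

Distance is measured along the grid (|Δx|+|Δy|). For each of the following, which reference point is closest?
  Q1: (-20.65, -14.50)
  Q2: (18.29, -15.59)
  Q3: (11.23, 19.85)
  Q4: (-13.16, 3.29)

Q1 at (-20.65, -14.50):
  4: |12.90| + |9.91| = 12.90 + 9.91 = 22.81
  5: |0.18| + |-9.20| = 0.18 + 9.20 = 9.38
  6: |23.58| + |17.22| = 23.58 + 17.22 = 40.80
  7: |26.84| + |-4.87| = 26.84 + 4.87 = 31.71
  8: |17.12| + |12.09| = 17.12 + 12.09 = 29.21
  → nearest: 5 (9.38)
Q2 at (18.29, -15.59):
  4: |-26.04| + |11.00| = 26.04 + 11.00 = 37.04
  5: |-38.76| + |-8.11| = 38.76 + 8.11 = 46.87
  6: |-15.36| + |18.31| = 15.36 + 18.31 = 33.67
  7: |-12.10| + |-3.78| = 12.10 + 3.78 = 15.88
  8: |-21.82| + |13.18| = 21.82 + 13.18 = 35.00
  → nearest: 7 (15.88)
Q3 at (11.23, 19.85):
  4: |-18.98| + |-24.44| = 18.98 + 24.44 = 43.42
  5: |-31.70| + |-43.55| = 31.70 + 43.55 = 75.25
  6: |-8.30| + |-17.13| = 8.30 + 17.13 = 25.43
  7: |-5.04| + |-39.22| = 5.04 + 39.22 = 44.26
  8: |-14.76| + |-22.26| = 14.76 + 22.26 = 37.02
  → nearest: 6 (25.43)
Q4 at (-13.16, 3.29):
  4: |5.41| + |-7.88| = 5.41 + 7.88 = 13.29
  5: |-7.31| + |-26.99| = 7.31 + 26.99 = 34.30
  6: |16.09| + |-0.57| = 16.09 + 0.57 = 16.66
  7: |19.35| + |-22.66| = 19.35 + 22.66 = 42.01
  8: |9.63| + |-5.70| = 9.63 + 5.70 = 15.33
  → nearest: 4 (13.29)

Q1→5; Q2→7; Q3→6; Q4→4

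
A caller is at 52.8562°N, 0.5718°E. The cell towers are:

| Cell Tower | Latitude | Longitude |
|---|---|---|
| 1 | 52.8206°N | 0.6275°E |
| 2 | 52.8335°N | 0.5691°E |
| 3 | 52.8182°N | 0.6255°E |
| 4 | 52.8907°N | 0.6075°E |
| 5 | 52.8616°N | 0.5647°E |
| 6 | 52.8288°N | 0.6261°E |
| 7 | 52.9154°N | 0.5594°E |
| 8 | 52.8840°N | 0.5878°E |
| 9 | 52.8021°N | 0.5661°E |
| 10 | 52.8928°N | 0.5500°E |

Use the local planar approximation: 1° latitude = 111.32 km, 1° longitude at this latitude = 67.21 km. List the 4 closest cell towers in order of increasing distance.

Distances from 52.8562°N, 0.5718°E:
1: √((-0.0356·111.32)² + (0.0557·67.21)²) = √(15.705306 + 14.014518) = 5.4516 km
2: √((-0.0227·111.32)² + (-0.0027·67.21)²) = √(6.385547 + 0.032930) = 2.5335 km
3: √((-0.0380·111.32)² + (0.0537·67.21)²) = √(17.894254 + 13.026159) = 5.5606 km
4: √((0.0345·111.32)² + (0.0357·67.21)²) = √(14.749747 + 5.757106) = 4.5284 km
5: √((0.0054·111.32)² + (-0.0071·67.21)²) = √(0.361355 + 0.227711) = 0.7675 km
6: √((-0.0274·111.32)² + (0.0543·67.21)²) = √(9.303525 + 13.318872) = 4.7563 km
7: √((0.0592·111.32)² + (-0.0124·67.21)²) = √(43.429998 + 0.694562) = 6.6426 km
8: √((0.0278·111.32)² + (0.0160·67.21)²) = √(9.577143 + 1.156399) = 3.2762 km
9: √((-0.0541·111.32)² + (-0.0057·67.21)²) = √(36.269446 + 0.146763) = 6.0346 km
10: √((0.0366·111.32)² + (-0.0218·67.21)²) = √(16.600018 + 2.146747) = 4.3298 km
Sorted: 5 (0.7675 km) < 2 (2.5335 km) < 8 (3.2762 km) < 10 (4.3298 km) < 4 (4.5284 km) < 6 (4.7563 km) < …

5, 2, 8, 10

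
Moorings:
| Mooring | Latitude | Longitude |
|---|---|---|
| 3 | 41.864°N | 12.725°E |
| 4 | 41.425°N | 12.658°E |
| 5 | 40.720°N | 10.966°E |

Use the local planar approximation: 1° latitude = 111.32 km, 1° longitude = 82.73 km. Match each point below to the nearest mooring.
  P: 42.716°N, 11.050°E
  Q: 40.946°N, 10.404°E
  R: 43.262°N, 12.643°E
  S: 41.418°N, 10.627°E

P at 42.716°N, 11.050°E:
  3: √((-0.852·111.32)² + (1.675·82.73)²) = √(8995.50574 + 19202.40704) = 167.922 km
  4: √((-1.291·111.32)² + (1.608·82.73)²) = √(20653.74829 + 17696.93833) = 195.833 km
  5: √((-1.996·111.32)² + (-0.084·82.73)²) = √(49370.49360 + 48.29305) = 222.303 km
  → nearest: 3 (167.922 km)
Q at 40.946°N, 10.404°E:
  3: √((0.918·111.32)² + (2.321·82.73)²) = √(10443.15581 + 36870.27099) = 217.516 km
  4: √((0.479·111.32)² + (2.254·82.73)²) = √(2843.26554 + 34772.33637) = 193.947 km
  5: √((-0.226·111.32)² + (0.562·82.73)²) = √(632.94107 + 2161.71621) = 52.865 km
  → nearest: 5 (52.865 km)
R at 43.262°N, 12.643°E:
  3: √((-1.398·111.32)² + (0.082·82.73)²) = √(24219.25268 + 46.02076) = 155.773 km
  4: √((-1.837·111.32)² + (0.015·82.73)²) = √(41818.13959 + 1.53996) = 204.499 km
  5: √((-2.542·111.32)² + (-1.677·82.73)²) = √(80075.09964 + 19248.29091) = 315.156 km
  → nearest: 3 (155.773 km)
S at 41.418°N, 10.627°E:
  3: √((0.446·111.32)² + (2.098·82.73)²) = √(2464.99540 + 30125.69094) = 180.529 km
  4: √((0.007·111.32)² + (2.031·82.73)²) = √(0.60721 + 28232.27629) = 168.026 km
  5: √((-0.698·111.32)² + (0.339·82.73)²) = √(6037.50135 + 786.54839) = 82.608 km
  → nearest: 5 (82.608 km)

P→3; Q→5; R→3; S→5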